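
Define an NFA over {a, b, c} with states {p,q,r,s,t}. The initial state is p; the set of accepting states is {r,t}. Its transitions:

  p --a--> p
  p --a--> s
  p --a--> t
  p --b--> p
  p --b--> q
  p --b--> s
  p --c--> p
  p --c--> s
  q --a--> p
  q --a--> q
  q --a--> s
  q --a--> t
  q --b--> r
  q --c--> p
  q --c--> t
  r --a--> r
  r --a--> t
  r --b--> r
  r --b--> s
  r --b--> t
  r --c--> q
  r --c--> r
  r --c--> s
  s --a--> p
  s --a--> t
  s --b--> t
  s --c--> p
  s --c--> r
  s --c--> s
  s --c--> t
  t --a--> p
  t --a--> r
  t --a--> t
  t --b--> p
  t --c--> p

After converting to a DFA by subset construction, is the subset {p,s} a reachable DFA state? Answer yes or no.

Start state of the DFA: {p}.
{p} --a--> {p,s,t}  [new]
{p} --b--> {p,q,s}  [new]
{p} --c--> {p,s}  [new]
{p,s,t} --a--> {p,r,s,t}  [new]
{p,s,t} --b--> {p,q,s,t}  [new]
{p,s,t} --c--> {p,r,s,t}  [seen]
{p,q,s} --a--> {p,q,s,t}  [seen]
{p,q,s} --b--> {p,q,r,s,t}  [new]
{p,q,s} --c--> {p,r,s,t}  [seen]
{p,s} --a--> {p,s,t}  [seen]
{p,s} --b--> {p,q,s,t}  [seen]
{p,s} --c--> {p,r,s,t}  [seen]
{p,r,s,t} --a--> {p,r,s,t}  [seen]
{p,r,s,t} --b--> {p,q,r,s,t}  [seen]
{p,r,s,t} --c--> {p,q,r,s,t}  [seen]
{p,q,s,t} --a--> {p,q,r,s,t}  [seen]
{p,q,s,t} --b--> {p,q,r,s,t}  [seen]
{p,q,s,t} --c--> {p,r,s,t}  [seen]
{p,q,r,s,t} --a--> {p,q,r,s,t}  [seen]
{p,q,r,s,t} --b--> {p,q,r,s,t}  [seen]
{p,q,r,s,t} --c--> {p,q,r,s,t}  [seen]
Reachable DFA states: {p}, {p,s,t}, {p,q,s}, {p,s}, {p,r,s,t}, {p,q,s,t}, {p,q,r,s,t}.
{p,s} is among them.

yes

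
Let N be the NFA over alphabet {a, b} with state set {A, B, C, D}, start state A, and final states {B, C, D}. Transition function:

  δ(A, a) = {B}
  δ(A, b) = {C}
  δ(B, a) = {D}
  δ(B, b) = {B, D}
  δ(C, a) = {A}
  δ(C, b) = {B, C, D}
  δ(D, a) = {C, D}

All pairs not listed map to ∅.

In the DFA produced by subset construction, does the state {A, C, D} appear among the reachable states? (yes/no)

yes

Start state of the DFA: {A}.
{A} --a--> {B}  [new]
{A} --b--> {C}  [new]
{B} --a--> {D}  [new]
{B} --b--> {B, D}  [new]
{C} --a--> {A}  [seen]
{C} --b--> {B, C, D}  [new]
{D} --a--> {C, D}  [new]
{D} --b--> ∅  [new]
{B, D} --a--> {C, D}  [seen]
{B, D} --b--> {B, D}  [seen]
{B, C, D} --a--> {A, C, D}  [new]
{B, C, D} --b--> {B, C, D}  [seen]
{C, D} --a--> {A, C, D}  [seen]
{C, D} --b--> {B, C, D}  [seen]
∅ --a--> ∅  [seen]
∅ --b--> ∅  [seen]
{A, C, D} --a--> {A, B, C, D}  [new]
{A, C, D} --b--> {B, C, D}  [seen]
{A, B, C, D} --a--> {A, B, C, D}  [seen]
{A, B, C, D} --b--> {B, C, D}  [seen]
Reachable DFA states: {A}, {B}, {C}, {D}, {B, D}, {B, C, D}, {C, D}, ∅, {A, C, D}, {A, B, C, D}.
{A, C, D} is among them.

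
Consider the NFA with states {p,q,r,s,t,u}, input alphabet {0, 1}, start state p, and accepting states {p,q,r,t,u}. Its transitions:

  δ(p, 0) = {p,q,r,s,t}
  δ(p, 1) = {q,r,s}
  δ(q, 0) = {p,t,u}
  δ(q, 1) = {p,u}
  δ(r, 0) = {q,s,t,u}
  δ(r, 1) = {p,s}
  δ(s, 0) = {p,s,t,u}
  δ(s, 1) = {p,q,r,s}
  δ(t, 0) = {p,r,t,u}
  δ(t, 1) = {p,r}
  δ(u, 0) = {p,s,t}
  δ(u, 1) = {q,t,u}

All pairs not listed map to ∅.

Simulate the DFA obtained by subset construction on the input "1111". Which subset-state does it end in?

Start: {p}.
δ(p,1) = {q,r,s}.
Union: {q,r,s}.
After 1: {q,r,s}.
δ(q,1) = {p,u}; δ(r,1) = {p,s}; δ(s,1) = {p,q,r,s}.
Union: {p,q,r,s,u}.
After 1: {p,q,r,s,u}.
δ(p,1) = {q,r,s}; δ(q,1) = {p,u}; δ(r,1) = {p,s}; δ(s,1) = {p,q,r,s}; δ(u,1) = {q,t,u}.
Union: {p,q,r,s,t,u}.
After 1: {p,q,r,s,t,u}.
δ(p,1) = {q,r,s}; δ(q,1) = {p,u}; δ(r,1) = {p,s}; δ(s,1) = {p,q,r,s}; δ(t,1) = {p,r}; δ(u,1) = {q,t,u}.
Union: {p,q,r,s,t,u}.
After 1: {p,q,r,s,t,u}.

{p,q,r,s,t,u}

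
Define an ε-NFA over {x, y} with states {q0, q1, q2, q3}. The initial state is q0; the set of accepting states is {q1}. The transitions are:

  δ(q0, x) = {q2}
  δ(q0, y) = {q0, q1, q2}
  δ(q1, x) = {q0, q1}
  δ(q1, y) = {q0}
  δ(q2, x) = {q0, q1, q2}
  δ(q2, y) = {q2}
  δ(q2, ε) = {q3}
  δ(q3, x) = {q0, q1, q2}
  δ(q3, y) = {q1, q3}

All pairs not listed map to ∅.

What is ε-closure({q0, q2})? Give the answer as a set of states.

Begin with {q0, q2}.
q2 →ε {q3}; add q3.
ε-closure = {q0, q2, q3}.

{q0, q2, q3}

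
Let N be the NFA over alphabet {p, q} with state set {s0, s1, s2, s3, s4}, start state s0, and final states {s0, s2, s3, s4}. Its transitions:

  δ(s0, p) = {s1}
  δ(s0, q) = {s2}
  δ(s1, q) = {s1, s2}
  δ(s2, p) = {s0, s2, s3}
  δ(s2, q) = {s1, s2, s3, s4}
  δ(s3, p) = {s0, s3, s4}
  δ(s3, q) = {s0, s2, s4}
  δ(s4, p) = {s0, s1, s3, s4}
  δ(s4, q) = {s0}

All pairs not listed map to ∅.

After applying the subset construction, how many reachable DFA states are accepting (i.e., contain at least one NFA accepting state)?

6

Start state of the DFA: {s0}.
{s0} --p--> {s1}  [new]
{s0} --q--> {s2}  [new]
{s1} --p--> ∅  [new]
{s1} --q--> {s1, s2}  [new]
{s2} --p--> {s0, s2, s3}  [new]
{s2} --q--> {s1, s2, s3, s4}  [new]
∅ --p--> ∅  [seen]
∅ --q--> ∅  [seen]
{s1, s2} --p--> {s0, s2, s3}  [seen]
{s1, s2} --q--> {s1, s2, s3, s4}  [seen]
{s0, s2, s3} --p--> {s0, s1, s2, s3, s4}  [new]
{s0, s2, s3} --q--> {s0, s1, s2, s3, s4}  [seen]
{s1, s2, s3, s4} --p--> {s0, s1, s2, s3, s4}  [seen]
{s1, s2, s3, s4} --q--> {s0, s1, s2, s3, s4}  [seen]
{s0, s1, s2, s3, s4} --p--> {s0, s1, s2, s3, s4}  [seen]
{s0, s1, s2, s3, s4} --q--> {s0, s1, s2, s3, s4}  [seen]
Reachable DFA states: {s0}, {s1}, {s2}, ∅, {s1, s2}, {s0, s2, s3}, {s1, s2, s3, s4}, {s0, s1, s2, s3, s4}.
Accepting DFA states (contain an NFA accepting state): {s0}, {s2}, {s1, s2}, {s0, s2, s3}, {s1, s2, s3, s4}, {s0, s1, s2, s3, s4}.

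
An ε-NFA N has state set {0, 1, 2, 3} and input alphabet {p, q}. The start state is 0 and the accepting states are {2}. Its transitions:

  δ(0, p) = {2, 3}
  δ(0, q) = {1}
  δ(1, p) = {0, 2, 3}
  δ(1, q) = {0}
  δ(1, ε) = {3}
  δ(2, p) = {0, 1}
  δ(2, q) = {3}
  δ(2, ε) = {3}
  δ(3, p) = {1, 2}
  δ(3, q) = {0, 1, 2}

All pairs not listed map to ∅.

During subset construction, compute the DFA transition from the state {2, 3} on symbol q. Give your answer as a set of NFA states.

{0, 1, 2, 3}

δ(2,q) = {3}; δ(3,q) = {0, 1, 2}.
Union: {0, 1, 2, 3}.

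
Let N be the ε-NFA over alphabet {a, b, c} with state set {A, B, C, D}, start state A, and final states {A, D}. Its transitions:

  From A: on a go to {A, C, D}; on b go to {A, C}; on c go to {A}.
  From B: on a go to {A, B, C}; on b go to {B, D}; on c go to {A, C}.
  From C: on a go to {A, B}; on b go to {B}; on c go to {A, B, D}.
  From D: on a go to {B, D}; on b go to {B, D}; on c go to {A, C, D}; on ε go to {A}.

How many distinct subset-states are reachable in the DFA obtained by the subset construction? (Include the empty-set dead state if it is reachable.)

Start state of the DFA: {A} (ε-closure of the NFA start).
{A} --a--> {A, C, D}  [new]
{A} --b--> {A, C}  [new]
{A} --c--> {A}  [seen]
{A, C, D} --a--> {A, B, C, D}  [new]
{A, C, D} --b--> {A, B, C, D}  [seen]
{A, C, D} --c--> {A, B, C, D}  [seen]
{A, C} --a--> {A, B, C, D}  [seen]
{A, C} --b--> {A, B, C}  [new]
{A, C} --c--> {A, B, D}  [new]
{A, B, C, D} --a--> {A, B, C, D}  [seen]
{A, B, C, D} --b--> {A, B, C, D}  [seen]
{A, B, C, D} --c--> {A, B, C, D}  [seen]
{A, B, C} --a--> {A, B, C, D}  [seen]
{A, B, C} --b--> {A, B, C, D}  [seen]
{A, B, C} --c--> {A, B, C, D}  [seen]
{A, B, D} --a--> {A, B, C, D}  [seen]
{A, B, D} --b--> {A, B, C, D}  [seen]
{A, B, D} --c--> {A, C, D}  [seen]
Reachable DFA states: {A}, {A, C, D}, {A, C}, {A, B, C, D}, {A, B, C}, {A, B, D}.

6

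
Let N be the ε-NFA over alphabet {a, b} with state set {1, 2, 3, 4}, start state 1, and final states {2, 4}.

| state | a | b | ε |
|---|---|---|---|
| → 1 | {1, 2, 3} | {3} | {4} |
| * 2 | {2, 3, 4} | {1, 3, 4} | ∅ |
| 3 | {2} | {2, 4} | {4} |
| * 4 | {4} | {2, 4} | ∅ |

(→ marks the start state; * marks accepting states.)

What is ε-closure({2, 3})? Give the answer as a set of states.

{2, 3, 4}

Begin with {2, 3}.
3 →ε {4}; add 4.
ε-closure = {2, 3, 4}.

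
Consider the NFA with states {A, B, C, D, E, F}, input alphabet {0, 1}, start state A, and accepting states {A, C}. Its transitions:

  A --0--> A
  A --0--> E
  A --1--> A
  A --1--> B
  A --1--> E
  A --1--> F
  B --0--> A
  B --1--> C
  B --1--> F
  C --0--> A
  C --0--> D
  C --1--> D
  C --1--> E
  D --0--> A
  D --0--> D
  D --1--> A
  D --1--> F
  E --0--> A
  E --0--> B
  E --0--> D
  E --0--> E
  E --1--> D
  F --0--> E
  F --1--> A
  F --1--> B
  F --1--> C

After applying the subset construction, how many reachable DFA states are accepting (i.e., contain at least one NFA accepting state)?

6

Start state of the DFA: {A}.
{A} --0--> {A, E}  [new]
{A} --1--> {A, B, E, F}  [new]
{A, E} --0--> {A, B, D, E}  [new]
{A, E} --1--> {A, B, D, E, F}  [new]
{A, B, E, F} --0--> {A, B, D, E}  [seen]
{A, B, E, F} --1--> {A, B, C, D, E, F}  [new]
{A, B, D, E} --0--> {A, B, D, E}  [seen]
{A, B, D, E} --1--> {A, B, C, D, E, F}  [seen]
{A, B, D, E, F} --0--> {A, B, D, E}  [seen]
{A, B, D, E, F} --1--> {A, B, C, D, E, F}  [seen]
{A, B, C, D, E, F} --0--> {A, B, D, E}  [seen]
{A, B, C, D, E, F} --1--> {A, B, C, D, E, F}  [seen]
Reachable DFA states: {A}, {A, E}, {A, B, E, F}, {A, B, D, E}, {A, B, D, E, F}, {A, B, C, D, E, F}.
Accepting DFA states (contain an NFA accepting state): {A}, {A, E}, {A, B, E, F}, {A, B, D, E}, {A, B, D, E, F}, {A, B, C, D, E, F}.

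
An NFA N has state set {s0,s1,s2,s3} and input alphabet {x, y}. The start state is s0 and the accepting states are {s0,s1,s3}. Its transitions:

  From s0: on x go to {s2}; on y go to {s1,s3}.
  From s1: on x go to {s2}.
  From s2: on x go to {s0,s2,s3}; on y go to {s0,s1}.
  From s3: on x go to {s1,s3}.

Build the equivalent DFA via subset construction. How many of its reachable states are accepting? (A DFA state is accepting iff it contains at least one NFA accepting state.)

Start state of the DFA: {s0}.
{s0} --x--> {s2}  [new]
{s0} --y--> {s1,s3}  [new]
{s2} --x--> {s0,s2,s3}  [new]
{s2} --y--> {s0,s1}  [new]
{s1,s3} --x--> {s1,s2,s3}  [new]
{s1,s3} --y--> ∅  [new]
{s0,s2,s3} --x--> {s0,s1,s2,s3}  [new]
{s0,s2,s3} --y--> {s0,s1,s3}  [new]
{s0,s1} --x--> {s2}  [seen]
{s0,s1} --y--> {s1,s3}  [seen]
{s1,s2,s3} --x--> {s0,s1,s2,s3}  [seen]
{s1,s2,s3} --y--> {s0,s1}  [seen]
∅ --x--> ∅  [seen]
∅ --y--> ∅  [seen]
{s0,s1,s2,s3} --x--> {s0,s1,s2,s3}  [seen]
{s0,s1,s2,s3} --y--> {s0,s1,s3}  [seen]
{s0,s1,s3} --x--> {s1,s2,s3}  [seen]
{s0,s1,s3} --y--> {s1,s3}  [seen]
Reachable DFA states: {s0}, {s2}, {s1,s3}, {s0,s2,s3}, {s0,s1}, {s1,s2,s3}, ∅, {s0,s1,s2,s3}, {s0,s1,s3}.
Accepting DFA states (contain an NFA accepting state): {s0}, {s1,s3}, {s0,s2,s3}, {s0,s1}, {s1,s2,s3}, {s0,s1,s2,s3}, {s0,s1,s3}.

7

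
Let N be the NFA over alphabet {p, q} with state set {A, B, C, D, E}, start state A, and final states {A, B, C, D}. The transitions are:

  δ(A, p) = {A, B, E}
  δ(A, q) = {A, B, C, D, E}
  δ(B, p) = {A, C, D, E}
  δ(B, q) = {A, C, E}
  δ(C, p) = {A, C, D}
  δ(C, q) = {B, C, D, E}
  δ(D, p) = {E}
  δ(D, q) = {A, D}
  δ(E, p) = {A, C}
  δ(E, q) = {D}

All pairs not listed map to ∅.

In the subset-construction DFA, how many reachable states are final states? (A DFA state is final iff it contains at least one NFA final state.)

Start state of the DFA: {A}.
{A} --p--> {A, B, E}  [new]
{A} --q--> {A, B, C, D, E}  [new]
{A, B, E} --p--> {A, B, C, D, E}  [seen]
{A, B, E} --q--> {A, B, C, D, E}  [seen]
{A, B, C, D, E} --p--> {A, B, C, D, E}  [seen]
{A, B, C, D, E} --q--> {A, B, C, D, E}  [seen]
Reachable DFA states: {A}, {A, B, E}, {A, B, C, D, E}.
Accepting DFA states (contain an NFA accepting state): {A}, {A, B, E}, {A, B, C, D, E}.

3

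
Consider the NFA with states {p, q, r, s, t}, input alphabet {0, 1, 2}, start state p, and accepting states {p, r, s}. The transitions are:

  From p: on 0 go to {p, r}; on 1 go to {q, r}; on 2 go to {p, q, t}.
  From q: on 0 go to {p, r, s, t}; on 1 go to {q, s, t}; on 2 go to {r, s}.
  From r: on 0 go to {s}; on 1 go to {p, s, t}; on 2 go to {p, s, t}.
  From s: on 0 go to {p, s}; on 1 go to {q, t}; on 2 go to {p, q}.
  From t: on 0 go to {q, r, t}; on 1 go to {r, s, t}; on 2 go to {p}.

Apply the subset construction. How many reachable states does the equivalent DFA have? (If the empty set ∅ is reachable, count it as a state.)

Start state of the DFA: {p}.
{p} --0--> {p, r}  [new]
{p} --1--> {q, r}  [new]
{p} --2--> {p, q, t}  [new]
{p, r} --0--> {p, r, s}  [new]
{p, r} --1--> {p, q, r, s, t}  [new]
{p, r} --2--> {p, q, s, t}  [new]
{q, r} --0--> {p, r, s, t}  [new]
{q, r} --1--> {p, q, s, t}  [seen]
{q, r} --2--> {p, r, s, t}  [seen]
{p, q, t} --0--> {p, q, r, s, t}  [seen]
{p, q, t} --1--> {q, r, s, t}  [new]
{p, q, t} --2--> {p, q, r, s, t}  [seen]
{p, r, s} --0--> {p, r, s}  [seen]
{p, r, s} --1--> {p, q, r, s, t}  [seen]
{p, r, s} --2--> {p, q, s, t}  [seen]
{p, q, r, s, t} --0--> {p, q, r, s, t}  [seen]
{p, q, r, s, t} --1--> {p, q, r, s, t}  [seen]
{p, q, r, s, t} --2--> {p, q, r, s, t}  [seen]
{p, q, s, t} --0--> {p, q, r, s, t}  [seen]
{p, q, s, t} --1--> {q, r, s, t}  [seen]
{p, q, s, t} --2--> {p, q, r, s, t}  [seen]
{p, r, s, t} --0--> {p, q, r, s, t}  [seen]
{p, r, s, t} --1--> {p, q, r, s, t}  [seen]
{p, r, s, t} --2--> {p, q, s, t}  [seen]
{q, r, s, t} --0--> {p, q, r, s, t}  [seen]
{q, r, s, t} --1--> {p, q, r, s, t}  [seen]
{q, r, s, t} --2--> {p, q, r, s, t}  [seen]
Reachable DFA states: {p}, {p, r}, {q, r}, {p, q, t}, {p, r, s}, {p, q, r, s, t}, {p, q, s, t}, {p, r, s, t}, {q, r, s, t}.

9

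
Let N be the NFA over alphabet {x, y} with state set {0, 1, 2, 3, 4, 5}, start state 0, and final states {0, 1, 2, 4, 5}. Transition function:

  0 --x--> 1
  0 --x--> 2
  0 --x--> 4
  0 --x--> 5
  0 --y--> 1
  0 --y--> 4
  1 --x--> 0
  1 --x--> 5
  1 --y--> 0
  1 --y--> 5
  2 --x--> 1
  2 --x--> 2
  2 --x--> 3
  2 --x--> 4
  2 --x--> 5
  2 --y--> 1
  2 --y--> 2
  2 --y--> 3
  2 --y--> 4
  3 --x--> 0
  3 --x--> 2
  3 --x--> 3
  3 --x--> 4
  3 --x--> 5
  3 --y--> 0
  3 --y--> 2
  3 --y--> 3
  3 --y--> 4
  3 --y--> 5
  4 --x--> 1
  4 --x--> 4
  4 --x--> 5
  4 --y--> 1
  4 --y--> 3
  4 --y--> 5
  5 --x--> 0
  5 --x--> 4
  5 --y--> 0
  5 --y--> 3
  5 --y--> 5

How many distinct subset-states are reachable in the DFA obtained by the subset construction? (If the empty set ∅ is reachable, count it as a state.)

8

Start state of the DFA: {0}.
{0} --x--> {1, 2, 4, 5}  [new]
{0} --y--> {1, 4}  [new]
{1, 2, 4, 5} --x--> {0, 1, 2, 3, 4, 5}  [new]
{1, 2, 4, 5} --y--> {0, 1, 2, 3, 4, 5}  [seen]
{1, 4} --x--> {0, 1, 4, 5}  [new]
{1, 4} --y--> {0, 1, 3, 5}  [new]
{0, 1, 2, 3, 4, 5} --x--> {0, 1, 2, 3, 4, 5}  [seen]
{0, 1, 2, 3, 4, 5} --y--> {0, 1, 2, 3, 4, 5}  [seen]
{0, 1, 4, 5} --x--> {0, 1, 2, 4, 5}  [new]
{0, 1, 4, 5} --y--> {0, 1, 3, 4, 5}  [new]
{0, 1, 3, 5} --x--> {0, 1, 2, 3, 4, 5}  [seen]
{0, 1, 3, 5} --y--> {0, 1, 2, 3, 4, 5}  [seen]
{0, 1, 2, 4, 5} --x--> {0, 1, 2, 3, 4, 5}  [seen]
{0, 1, 2, 4, 5} --y--> {0, 1, 2, 3, 4, 5}  [seen]
{0, 1, 3, 4, 5} --x--> {0, 1, 2, 3, 4, 5}  [seen]
{0, 1, 3, 4, 5} --y--> {0, 1, 2, 3, 4, 5}  [seen]
Reachable DFA states: {0}, {1, 2, 4, 5}, {1, 4}, {0, 1, 2, 3, 4, 5}, {0, 1, 4, 5}, {0, 1, 3, 5}, {0, 1, 2, 4, 5}, {0, 1, 3, 4, 5}.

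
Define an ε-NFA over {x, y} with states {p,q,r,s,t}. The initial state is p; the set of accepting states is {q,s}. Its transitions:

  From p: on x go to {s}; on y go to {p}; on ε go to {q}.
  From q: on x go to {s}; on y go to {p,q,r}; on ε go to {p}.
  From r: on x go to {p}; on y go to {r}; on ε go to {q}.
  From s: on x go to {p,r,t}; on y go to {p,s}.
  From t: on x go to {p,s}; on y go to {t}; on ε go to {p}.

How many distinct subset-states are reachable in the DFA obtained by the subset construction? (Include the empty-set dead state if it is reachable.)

7

Start state of the DFA: {p,q} (ε-closure of the NFA start).
{p,q} --x--> {s}  [new]
{p,q} --y--> {p,q,r}  [new]
{s} --x--> {p,q,r,t}  [new]
{s} --y--> {p,q,s}  [new]
{p,q,r} --x--> {p,q,s}  [seen]
{p,q,r} --y--> {p,q,r}  [seen]
{p,q,r,t} --x--> {p,q,s}  [seen]
{p,q,r,t} --y--> {p,q,r,t}  [seen]
{p,q,s} --x--> {p,q,r,s,t}  [new]
{p,q,s} --y--> {p,q,r,s}  [new]
{p,q,r,s,t} --x--> {p,q,r,s,t}  [seen]
{p,q,r,s,t} --y--> {p,q,r,s,t}  [seen]
{p,q,r,s} --x--> {p,q,r,s,t}  [seen]
{p,q,r,s} --y--> {p,q,r,s}  [seen]
Reachable DFA states: {p,q}, {s}, {p,q,r}, {p,q,r,t}, {p,q,s}, {p,q,r,s,t}, {p,q,r,s}.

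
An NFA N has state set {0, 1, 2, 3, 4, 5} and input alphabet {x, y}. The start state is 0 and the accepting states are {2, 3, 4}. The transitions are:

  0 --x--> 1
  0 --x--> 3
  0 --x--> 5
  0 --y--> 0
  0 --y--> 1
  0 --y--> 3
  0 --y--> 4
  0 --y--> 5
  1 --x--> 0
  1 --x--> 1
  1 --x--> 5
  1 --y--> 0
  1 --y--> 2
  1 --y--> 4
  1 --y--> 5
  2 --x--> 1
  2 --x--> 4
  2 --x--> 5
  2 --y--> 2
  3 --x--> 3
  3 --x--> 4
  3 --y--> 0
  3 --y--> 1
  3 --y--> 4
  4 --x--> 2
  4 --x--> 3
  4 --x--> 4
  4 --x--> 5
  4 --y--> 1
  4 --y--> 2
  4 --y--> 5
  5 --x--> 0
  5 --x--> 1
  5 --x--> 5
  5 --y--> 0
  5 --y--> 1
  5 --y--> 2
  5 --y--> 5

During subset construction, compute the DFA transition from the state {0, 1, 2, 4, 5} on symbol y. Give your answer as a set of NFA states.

{0, 1, 2, 3, 4, 5}

δ(0,y) = {0, 1, 3, 4, 5}; δ(1,y) = {0, 2, 4, 5}; δ(2,y) = {2}; δ(4,y) = {1, 2, 5}; δ(5,y) = {0, 1, 2, 5}.
Union: {0, 1, 2, 3, 4, 5}.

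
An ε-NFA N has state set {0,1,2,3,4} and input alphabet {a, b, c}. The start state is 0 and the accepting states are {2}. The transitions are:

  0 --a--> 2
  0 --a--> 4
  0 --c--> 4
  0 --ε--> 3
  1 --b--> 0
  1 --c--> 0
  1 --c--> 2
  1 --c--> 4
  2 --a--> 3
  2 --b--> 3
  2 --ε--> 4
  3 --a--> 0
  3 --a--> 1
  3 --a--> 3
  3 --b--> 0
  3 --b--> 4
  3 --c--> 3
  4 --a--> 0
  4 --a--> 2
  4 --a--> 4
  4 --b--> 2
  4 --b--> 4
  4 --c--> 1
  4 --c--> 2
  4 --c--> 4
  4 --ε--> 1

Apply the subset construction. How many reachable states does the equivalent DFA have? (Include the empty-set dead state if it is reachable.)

Start state of the DFA: {0,3} (ε-closure of the NFA start).
{0,3} --a--> {0,1,2,3,4}  [new]
{0,3} --b--> {0,1,3,4}  [new]
{0,3} --c--> {1,3,4}  [new]
{0,1,2,3,4} --a--> {0,1,2,3,4}  [seen]
{0,1,2,3,4} --b--> {0,1,2,3,4}  [seen]
{0,1,2,3,4} --c--> {0,1,2,3,4}  [seen]
{0,1,3,4} --a--> {0,1,2,3,4}  [seen]
{0,1,3,4} --b--> {0,1,2,3,4}  [seen]
{0,1,3,4} --c--> {0,1,2,3,4}  [seen]
{1,3,4} --a--> {0,1,2,3,4}  [seen]
{1,3,4} --b--> {0,1,2,3,4}  [seen]
{1,3,4} --c--> {0,1,2,3,4}  [seen]
Reachable DFA states: {0,3}, {0,1,2,3,4}, {0,1,3,4}, {1,3,4}.

4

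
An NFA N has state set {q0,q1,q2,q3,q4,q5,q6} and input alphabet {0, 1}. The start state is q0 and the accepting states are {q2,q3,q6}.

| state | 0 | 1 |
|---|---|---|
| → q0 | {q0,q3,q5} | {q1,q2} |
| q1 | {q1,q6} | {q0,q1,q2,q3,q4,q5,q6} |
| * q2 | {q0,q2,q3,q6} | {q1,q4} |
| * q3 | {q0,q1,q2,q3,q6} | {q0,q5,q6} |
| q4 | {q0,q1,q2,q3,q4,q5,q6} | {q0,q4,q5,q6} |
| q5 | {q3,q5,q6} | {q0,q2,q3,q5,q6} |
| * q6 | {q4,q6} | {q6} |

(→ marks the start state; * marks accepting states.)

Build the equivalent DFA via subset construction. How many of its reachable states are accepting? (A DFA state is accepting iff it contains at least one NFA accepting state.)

5

Start state of the DFA: {q0}.
{q0} --0--> {q0,q3,q5}  [new]
{q0} --1--> {q1,q2}  [new]
{q0,q3,q5} --0--> {q0,q1,q2,q3,q5,q6}  [new]
{q0,q3,q5} --1--> {q0,q1,q2,q3,q5,q6}  [seen]
{q1,q2} --0--> {q0,q1,q2,q3,q6}  [new]
{q1,q2} --1--> {q0,q1,q2,q3,q4,q5,q6}  [new]
{q0,q1,q2,q3,q5,q6} --0--> {q0,q1,q2,q3,q4,q5,q6}  [seen]
{q0,q1,q2,q3,q5,q6} --1--> {q0,q1,q2,q3,q4,q5,q6}  [seen]
{q0,q1,q2,q3,q6} --0--> {q0,q1,q2,q3,q4,q5,q6}  [seen]
{q0,q1,q2,q3,q6} --1--> {q0,q1,q2,q3,q4,q5,q6}  [seen]
{q0,q1,q2,q3,q4,q5,q6} --0--> {q0,q1,q2,q3,q4,q5,q6}  [seen]
{q0,q1,q2,q3,q4,q5,q6} --1--> {q0,q1,q2,q3,q4,q5,q6}  [seen]
Reachable DFA states: {q0}, {q0,q3,q5}, {q1,q2}, {q0,q1,q2,q3,q5,q6}, {q0,q1,q2,q3,q6}, {q0,q1,q2,q3,q4,q5,q6}.
Accepting DFA states (contain an NFA accepting state): {q0,q3,q5}, {q1,q2}, {q0,q1,q2,q3,q5,q6}, {q0,q1,q2,q3,q6}, {q0,q1,q2,q3,q4,q5,q6}.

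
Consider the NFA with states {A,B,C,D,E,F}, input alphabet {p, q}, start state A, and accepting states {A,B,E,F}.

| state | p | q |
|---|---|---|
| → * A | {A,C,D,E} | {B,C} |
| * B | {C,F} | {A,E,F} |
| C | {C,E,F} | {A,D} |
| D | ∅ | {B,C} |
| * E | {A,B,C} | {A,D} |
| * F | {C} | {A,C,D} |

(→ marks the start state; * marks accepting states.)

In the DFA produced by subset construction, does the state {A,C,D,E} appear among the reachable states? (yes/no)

yes

Start state of the DFA: {A}.
{A} --p--> {A,C,D,E}  [new]
{A} --q--> {B,C}  [new]
{A,C,D,E} --p--> {A,B,C,D,E,F}  [new]
{A,C,D,E} --q--> {A,B,C,D}  [new]
{B,C} --p--> {C,E,F}  [new]
{B,C} --q--> {A,D,E,F}  [new]
{A,B,C,D,E,F} --p--> {A,B,C,D,E,F}  [seen]
{A,B,C,D,E,F} --q--> {A,B,C,D,E,F}  [seen]
{A,B,C,D} --p--> {A,C,D,E,F}  [new]
{A,B,C,D} --q--> {A,B,C,D,E,F}  [seen]
{C,E,F} --p--> {A,B,C,E,F}  [new]
{C,E,F} --q--> {A,C,D}  [new]
{A,D,E,F} --p--> {A,B,C,D,E}  [new]
{A,D,E,F} --q--> {A,B,C,D}  [seen]
{A,C,D,E,F} --p--> {A,B,C,D,E,F}  [seen]
{A,C,D,E,F} --q--> {A,B,C,D}  [seen]
{A,B,C,E,F} --p--> {A,B,C,D,E,F}  [seen]
{A,B,C,E,F} --q--> {A,B,C,D,E,F}  [seen]
{A,C,D} --p--> {A,C,D,E,F}  [seen]
{A,C,D} --q--> {A,B,C,D}  [seen]
{A,B,C,D,E} --p--> {A,B,C,D,E,F}  [seen]
{A,B,C,D,E} --q--> {A,B,C,D,E,F}  [seen]
Reachable DFA states: {A}, {A,C,D,E}, {B,C}, {A,B,C,D,E,F}, {A,B,C,D}, {C,E,F}, {A,D,E,F}, {A,C,D,E,F}, {A,B,C,E,F}, {A,C,D}, {A,B,C,D,E}.
{A,C,D,E} is among them.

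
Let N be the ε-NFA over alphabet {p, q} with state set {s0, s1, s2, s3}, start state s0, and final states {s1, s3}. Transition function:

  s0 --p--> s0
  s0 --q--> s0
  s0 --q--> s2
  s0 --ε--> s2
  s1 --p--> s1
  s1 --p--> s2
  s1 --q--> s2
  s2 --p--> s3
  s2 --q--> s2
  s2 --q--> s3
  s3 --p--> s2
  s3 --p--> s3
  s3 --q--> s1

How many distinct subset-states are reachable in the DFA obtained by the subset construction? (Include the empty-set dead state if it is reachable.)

Start state of the DFA: {s0, s2} (ε-closure of the NFA start).
{s0, s2} --p--> {s0, s2, s3}  [new]
{s0, s2} --q--> {s0, s2, s3}  [seen]
{s0, s2, s3} --p--> {s0, s2, s3}  [seen]
{s0, s2, s3} --q--> {s0, s1, s2, s3}  [new]
{s0, s1, s2, s3} --p--> {s0, s1, s2, s3}  [seen]
{s0, s1, s2, s3} --q--> {s0, s1, s2, s3}  [seen]
Reachable DFA states: {s0, s2}, {s0, s2, s3}, {s0, s1, s2, s3}.

3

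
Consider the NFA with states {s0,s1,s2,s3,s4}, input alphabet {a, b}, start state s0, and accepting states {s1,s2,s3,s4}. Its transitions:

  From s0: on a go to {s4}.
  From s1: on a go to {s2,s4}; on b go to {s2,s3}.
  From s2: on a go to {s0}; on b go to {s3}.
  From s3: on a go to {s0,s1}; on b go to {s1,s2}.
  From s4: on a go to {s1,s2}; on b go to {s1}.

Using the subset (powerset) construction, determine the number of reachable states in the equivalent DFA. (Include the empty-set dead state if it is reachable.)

Start state of the DFA: {s0}.
{s0} --a--> {s4}  [new]
{s0} --b--> ∅  [new]
{s4} --a--> {s1,s2}  [new]
{s4} --b--> {s1}  [new]
∅ --a--> ∅  [seen]
∅ --b--> ∅  [seen]
{s1,s2} --a--> {s0,s2,s4}  [new]
{s1,s2} --b--> {s2,s3}  [new]
{s1} --a--> {s2,s4}  [new]
{s1} --b--> {s2,s3}  [seen]
{s0,s2,s4} --a--> {s0,s1,s2,s4}  [new]
{s0,s2,s4} --b--> {s1,s3}  [new]
{s2,s3} --a--> {s0,s1}  [new]
{s2,s3} --b--> {s1,s2,s3}  [new]
{s2,s4} --a--> {s0,s1,s2}  [new]
{s2,s4} --b--> {s1,s3}  [seen]
{s0,s1,s2,s4} --a--> {s0,s1,s2,s4}  [seen]
{s0,s1,s2,s4} --b--> {s1,s2,s3}  [seen]
{s1,s3} --a--> {s0,s1,s2,s4}  [seen]
{s1,s3} --b--> {s1,s2,s3}  [seen]
{s0,s1} --a--> {s2,s4}  [seen]
{s0,s1} --b--> {s2,s3}  [seen]
{s1,s2,s3} --a--> {s0,s1,s2,s4}  [seen]
{s1,s2,s3} --b--> {s1,s2,s3}  [seen]
{s0,s1,s2} --a--> {s0,s2,s4}  [seen]
{s0,s1,s2} --b--> {s2,s3}  [seen]
Reachable DFA states: {s0}, {s4}, ∅, {s1,s2}, {s1}, {s0,s2,s4}, {s2,s3}, {s2,s4}, {s0,s1,s2,s4}, {s1,s3}, {s0,s1}, {s1,s2,s3}, {s0,s1,s2}.

13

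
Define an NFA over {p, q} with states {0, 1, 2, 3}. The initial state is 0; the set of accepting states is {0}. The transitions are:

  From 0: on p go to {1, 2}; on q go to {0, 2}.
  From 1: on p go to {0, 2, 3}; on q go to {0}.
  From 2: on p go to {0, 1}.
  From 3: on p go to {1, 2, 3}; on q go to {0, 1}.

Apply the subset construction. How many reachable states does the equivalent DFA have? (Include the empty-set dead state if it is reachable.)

5

Start state of the DFA: {0}.
{0} --p--> {1, 2}  [new]
{0} --q--> {0, 2}  [new]
{1, 2} --p--> {0, 1, 2, 3}  [new]
{1, 2} --q--> {0}  [seen]
{0, 2} --p--> {0, 1, 2}  [new]
{0, 2} --q--> {0, 2}  [seen]
{0, 1, 2, 3} --p--> {0, 1, 2, 3}  [seen]
{0, 1, 2, 3} --q--> {0, 1, 2}  [seen]
{0, 1, 2} --p--> {0, 1, 2, 3}  [seen]
{0, 1, 2} --q--> {0, 2}  [seen]
Reachable DFA states: {0}, {1, 2}, {0, 2}, {0, 1, 2, 3}, {0, 1, 2}.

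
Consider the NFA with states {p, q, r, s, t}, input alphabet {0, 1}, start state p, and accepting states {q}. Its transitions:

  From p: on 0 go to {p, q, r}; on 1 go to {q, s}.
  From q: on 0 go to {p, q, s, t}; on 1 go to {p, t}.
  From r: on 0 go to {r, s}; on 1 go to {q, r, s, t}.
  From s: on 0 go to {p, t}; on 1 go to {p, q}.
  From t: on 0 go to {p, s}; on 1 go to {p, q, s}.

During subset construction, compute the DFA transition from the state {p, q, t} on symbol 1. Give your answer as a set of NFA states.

{p, q, s, t}

δ(p,1) = {q, s}; δ(q,1) = {p, t}; δ(t,1) = {p, q, s}.
Union: {p, q, s, t}.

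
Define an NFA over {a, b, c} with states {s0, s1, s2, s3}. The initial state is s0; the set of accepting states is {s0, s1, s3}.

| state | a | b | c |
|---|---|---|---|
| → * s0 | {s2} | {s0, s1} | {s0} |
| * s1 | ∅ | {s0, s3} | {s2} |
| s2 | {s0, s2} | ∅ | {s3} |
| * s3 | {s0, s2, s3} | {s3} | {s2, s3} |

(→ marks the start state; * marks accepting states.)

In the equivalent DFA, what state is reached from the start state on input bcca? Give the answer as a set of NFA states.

{s0, s2, s3}

Start: {s0}.
δ(s0,b) = {s0, s1}.
Union: {s0, s1}.
After b: {s0, s1}.
δ(s0,c) = {s0}; δ(s1,c) = {s2}.
Union: {s0, s2}.
After c: {s0, s2}.
δ(s0,c) = {s0}; δ(s2,c) = {s3}.
Union: {s0, s3}.
After c: {s0, s3}.
δ(s0,a) = {s2}; δ(s3,a) = {s0, s2, s3}.
Union: {s0, s2, s3}.
After a: {s0, s2, s3}.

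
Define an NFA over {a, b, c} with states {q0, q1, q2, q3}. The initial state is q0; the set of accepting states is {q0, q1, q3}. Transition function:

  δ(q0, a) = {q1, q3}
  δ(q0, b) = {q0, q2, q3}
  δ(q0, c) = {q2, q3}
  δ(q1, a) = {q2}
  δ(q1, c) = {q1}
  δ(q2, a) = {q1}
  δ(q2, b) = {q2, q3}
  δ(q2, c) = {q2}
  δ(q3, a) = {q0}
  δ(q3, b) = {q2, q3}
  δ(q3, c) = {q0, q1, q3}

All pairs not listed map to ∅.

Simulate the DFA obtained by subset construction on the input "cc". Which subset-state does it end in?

{q0, q1, q2, q3}

Start: {q0}.
δ(q0,c) = {q2, q3}.
Union: {q2, q3}.
After c: {q2, q3}.
δ(q2,c) = {q2}; δ(q3,c) = {q0, q1, q3}.
Union: {q0, q1, q2, q3}.
After c: {q0, q1, q2, q3}.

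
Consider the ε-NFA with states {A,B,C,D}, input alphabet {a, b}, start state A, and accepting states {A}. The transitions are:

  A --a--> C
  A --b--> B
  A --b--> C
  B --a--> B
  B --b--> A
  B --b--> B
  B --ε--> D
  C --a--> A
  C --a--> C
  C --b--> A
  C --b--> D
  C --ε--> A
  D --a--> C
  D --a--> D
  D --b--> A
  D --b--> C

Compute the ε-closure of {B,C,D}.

{A,B,C,D}

Begin with {B,C,D}.
C →ε {A}; add A.
ε-closure = {A,B,C,D}.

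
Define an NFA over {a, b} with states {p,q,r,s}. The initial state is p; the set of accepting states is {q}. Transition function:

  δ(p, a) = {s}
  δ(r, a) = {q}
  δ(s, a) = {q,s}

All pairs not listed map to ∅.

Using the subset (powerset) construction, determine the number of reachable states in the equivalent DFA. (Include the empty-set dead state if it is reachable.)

4

Start state of the DFA: {p}.
{p} --a--> {s}  [new]
{p} --b--> ∅  [new]
{s} --a--> {q,s}  [new]
{s} --b--> ∅  [seen]
∅ --a--> ∅  [seen]
∅ --b--> ∅  [seen]
{q,s} --a--> {q,s}  [seen]
{q,s} --b--> ∅  [seen]
Reachable DFA states: {p}, {s}, ∅, {q,s}.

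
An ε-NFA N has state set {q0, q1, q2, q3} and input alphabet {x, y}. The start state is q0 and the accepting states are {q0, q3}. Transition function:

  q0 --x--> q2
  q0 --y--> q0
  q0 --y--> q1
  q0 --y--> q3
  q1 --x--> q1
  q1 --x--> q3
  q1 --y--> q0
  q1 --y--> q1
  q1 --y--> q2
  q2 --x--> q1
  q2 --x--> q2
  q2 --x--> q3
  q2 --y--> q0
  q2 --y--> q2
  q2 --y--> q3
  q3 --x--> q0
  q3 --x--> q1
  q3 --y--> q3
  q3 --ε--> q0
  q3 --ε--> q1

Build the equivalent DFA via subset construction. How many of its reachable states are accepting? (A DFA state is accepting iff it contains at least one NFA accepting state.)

3

Start state of the DFA: {q0} (ε-closure of the NFA start).
{q0} --x--> {q2}  [new]
{q0} --y--> {q0, q1, q3}  [new]
{q2} --x--> {q0, q1, q2, q3}  [new]
{q2} --y--> {q0, q1, q2, q3}  [seen]
{q0, q1, q3} --x--> {q0, q1, q2, q3}  [seen]
{q0, q1, q3} --y--> {q0, q1, q2, q3}  [seen]
{q0, q1, q2, q3} --x--> {q0, q1, q2, q3}  [seen]
{q0, q1, q2, q3} --y--> {q0, q1, q2, q3}  [seen]
Reachable DFA states: {q0}, {q2}, {q0, q1, q3}, {q0, q1, q2, q3}.
Accepting DFA states (contain an NFA accepting state): {q0}, {q0, q1, q3}, {q0, q1, q2, q3}.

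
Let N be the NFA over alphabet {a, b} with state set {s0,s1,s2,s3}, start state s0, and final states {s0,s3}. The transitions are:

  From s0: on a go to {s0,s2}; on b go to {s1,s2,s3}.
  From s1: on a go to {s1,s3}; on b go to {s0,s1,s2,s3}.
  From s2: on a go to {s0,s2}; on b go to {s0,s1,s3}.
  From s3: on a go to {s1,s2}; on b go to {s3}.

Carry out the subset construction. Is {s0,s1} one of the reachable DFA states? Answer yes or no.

Start state of the DFA: {s0}.
{s0} --a--> {s0,s2}  [new]
{s0} --b--> {s1,s2,s3}  [new]
{s0,s2} --a--> {s0,s2}  [seen]
{s0,s2} --b--> {s0,s1,s2,s3}  [new]
{s1,s2,s3} --a--> {s0,s1,s2,s3}  [seen]
{s1,s2,s3} --b--> {s0,s1,s2,s3}  [seen]
{s0,s1,s2,s3} --a--> {s0,s1,s2,s3}  [seen]
{s0,s1,s2,s3} --b--> {s0,s1,s2,s3}  [seen]
Reachable DFA states: {s0}, {s0,s2}, {s1,s2,s3}, {s0,s1,s2,s3}.
{s0,s1} is not among them.

no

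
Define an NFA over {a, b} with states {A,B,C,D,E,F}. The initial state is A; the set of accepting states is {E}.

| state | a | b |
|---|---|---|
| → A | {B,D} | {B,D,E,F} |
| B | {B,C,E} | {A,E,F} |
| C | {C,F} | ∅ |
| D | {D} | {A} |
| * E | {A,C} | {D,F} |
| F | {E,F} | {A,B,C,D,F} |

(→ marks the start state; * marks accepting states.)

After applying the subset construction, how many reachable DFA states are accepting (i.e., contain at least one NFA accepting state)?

Start state of the DFA: {A}.
{A} --a--> {B,D}  [new]
{A} --b--> {B,D,E,F}  [new]
{B,D} --a--> {B,C,D,E}  [new]
{B,D} --b--> {A,E,F}  [new]
{B,D,E,F} --a--> {A,B,C,D,E,F}  [new]
{B,D,E,F} --b--> {A,B,C,D,E,F}  [seen]
{B,C,D,E} --a--> {A,B,C,D,E,F}  [seen]
{B,C,D,E} --b--> {A,D,E,F}  [new]
{A,E,F} --a--> {A,B,C,D,E,F}  [seen]
{A,E,F} --b--> {A,B,C,D,E,F}  [seen]
{A,B,C,D,E,F} --a--> {A,B,C,D,E,F}  [seen]
{A,B,C,D,E,F} --b--> {A,B,C,D,E,F}  [seen]
{A,D,E,F} --a--> {A,B,C,D,E,F}  [seen]
{A,D,E,F} --b--> {A,B,C,D,E,F}  [seen]
Reachable DFA states: {A}, {B,D}, {B,D,E,F}, {B,C,D,E}, {A,E,F}, {A,B,C,D,E,F}, {A,D,E,F}.
Accepting DFA states (contain an NFA accepting state): {B,D,E,F}, {B,C,D,E}, {A,E,F}, {A,B,C,D,E,F}, {A,D,E,F}.

5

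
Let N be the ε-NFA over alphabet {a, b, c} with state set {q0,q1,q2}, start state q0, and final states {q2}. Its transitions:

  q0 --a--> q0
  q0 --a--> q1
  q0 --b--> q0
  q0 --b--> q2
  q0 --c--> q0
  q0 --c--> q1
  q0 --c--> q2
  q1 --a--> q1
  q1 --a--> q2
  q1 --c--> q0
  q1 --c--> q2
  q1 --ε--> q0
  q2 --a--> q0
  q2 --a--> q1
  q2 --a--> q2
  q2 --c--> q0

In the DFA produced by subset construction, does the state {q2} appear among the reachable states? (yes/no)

Start state of the DFA: {q0} (ε-closure of the NFA start).
{q0} --a--> {q0,q1}  [new]
{q0} --b--> {q0,q2}  [new]
{q0} --c--> {q0,q1,q2}  [new]
{q0,q1} --a--> {q0,q1,q2}  [seen]
{q0,q1} --b--> {q0,q2}  [seen]
{q0,q1} --c--> {q0,q1,q2}  [seen]
{q0,q2} --a--> {q0,q1,q2}  [seen]
{q0,q2} --b--> {q0,q2}  [seen]
{q0,q2} --c--> {q0,q1,q2}  [seen]
{q0,q1,q2} --a--> {q0,q1,q2}  [seen]
{q0,q1,q2} --b--> {q0,q2}  [seen]
{q0,q1,q2} --c--> {q0,q1,q2}  [seen]
Reachable DFA states: {q0}, {q0,q1}, {q0,q2}, {q0,q1,q2}.
{q2} is not among them.

no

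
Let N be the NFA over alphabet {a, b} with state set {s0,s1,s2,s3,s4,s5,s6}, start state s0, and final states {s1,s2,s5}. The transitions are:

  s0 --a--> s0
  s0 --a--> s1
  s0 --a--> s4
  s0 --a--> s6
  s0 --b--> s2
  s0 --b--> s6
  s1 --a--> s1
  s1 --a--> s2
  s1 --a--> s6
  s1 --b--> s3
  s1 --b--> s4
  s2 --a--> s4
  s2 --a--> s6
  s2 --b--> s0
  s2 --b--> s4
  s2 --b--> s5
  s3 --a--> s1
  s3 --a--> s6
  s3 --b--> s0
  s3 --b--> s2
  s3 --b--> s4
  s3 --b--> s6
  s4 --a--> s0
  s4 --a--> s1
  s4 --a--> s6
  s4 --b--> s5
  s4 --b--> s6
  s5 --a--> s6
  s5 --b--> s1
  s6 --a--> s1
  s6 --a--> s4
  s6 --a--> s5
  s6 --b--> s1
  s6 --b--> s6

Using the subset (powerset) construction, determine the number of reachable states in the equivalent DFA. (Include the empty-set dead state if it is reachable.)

9

Start state of the DFA: {s0}.
{s0} --a--> {s0,s1,s4,s6}  [new]
{s0} --b--> {s2,s6}  [new]
{s0,s1,s4,s6} --a--> {s0,s1,s2,s4,s5,s6}  [new]
{s0,s1,s4,s6} --b--> {s1,s2,s3,s4,s5,s6}  [new]
{s2,s6} --a--> {s1,s4,s5,s6}  [new]
{s2,s6} --b--> {s0,s1,s4,s5,s6}  [new]
{s0,s1,s2,s4,s5,s6} --a--> {s0,s1,s2,s4,s5,s6}  [seen]
{s0,s1,s2,s4,s5,s6} --b--> {s0,s1,s2,s3,s4,s5,s6}  [new]
{s1,s2,s3,s4,s5,s6} --a--> {s0,s1,s2,s4,s5,s6}  [seen]
{s1,s2,s3,s4,s5,s6} --b--> {s0,s1,s2,s3,s4,s5,s6}  [seen]
{s1,s4,s5,s6} --a--> {s0,s1,s2,s4,s5,s6}  [seen]
{s1,s4,s5,s6} --b--> {s1,s3,s4,s5,s6}  [new]
{s0,s1,s4,s5,s6} --a--> {s0,s1,s2,s4,s5,s6}  [seen]
{s0,s1,s4,s5,s6} --b--> {s1,s2,s3,s4,s5,s6}  [seen]
{s0,s1,s2,s3,s4,s5,s6} --a--> {s0,s1,s2,s4,s5,s6}  [seen]
{s0,s1,s2,s3,s4,s5,s6} --b--> {s0,s1,s2,s3,s4,s5,s6}  [seen]
{s1,s3,s4,s5,s6} --a--> {s0,s1,s2,s4,s5,s6}  [seen]
{s1,s3,s4,s5,s6} --b--> {s0,s1,s2,s3,s4,s5,s6}  [seen]
Reachable DFA states: {s0}, {s0,s1,s4,s6}, {s2,s6}, {s0,s1,s2,s4,s5,s6}, {s1,s2,s3,s4,s5,s6}, {s1,s4,s5,s6}, {s0,s1,s4,s5,s6}, {s0,s1,s2,s3,s4,s5,s6}, {s1,s3,s4,s5,s6}.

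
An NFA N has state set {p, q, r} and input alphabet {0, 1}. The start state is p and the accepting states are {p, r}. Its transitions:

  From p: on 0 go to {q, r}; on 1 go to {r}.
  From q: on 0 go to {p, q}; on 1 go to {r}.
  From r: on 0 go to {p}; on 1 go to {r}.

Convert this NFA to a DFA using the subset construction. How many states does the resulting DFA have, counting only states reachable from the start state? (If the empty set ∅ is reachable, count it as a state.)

5

Start state of the DFA: {p}.
{p} --0--> {q, r}  [new]
{p} --1--> {r}  [new]
{q, r} --0--> {p, q}  [new]
{q, r} --1--> {r}  [seen]
{r} --0--> {p}  [seen]
{r} --1--> {r}  [seen]
{p, q} --0--> {p, q, r}  [new]
{p, q} --1--> {r}  [seen]
{p, q, r} --0--> {p, q, r}  [seen]
{p, q, r} --1--> {r}  [seen]
Reachable DFA states: {p}, {q, r}, {r}, {p, q}, {p, q, r}.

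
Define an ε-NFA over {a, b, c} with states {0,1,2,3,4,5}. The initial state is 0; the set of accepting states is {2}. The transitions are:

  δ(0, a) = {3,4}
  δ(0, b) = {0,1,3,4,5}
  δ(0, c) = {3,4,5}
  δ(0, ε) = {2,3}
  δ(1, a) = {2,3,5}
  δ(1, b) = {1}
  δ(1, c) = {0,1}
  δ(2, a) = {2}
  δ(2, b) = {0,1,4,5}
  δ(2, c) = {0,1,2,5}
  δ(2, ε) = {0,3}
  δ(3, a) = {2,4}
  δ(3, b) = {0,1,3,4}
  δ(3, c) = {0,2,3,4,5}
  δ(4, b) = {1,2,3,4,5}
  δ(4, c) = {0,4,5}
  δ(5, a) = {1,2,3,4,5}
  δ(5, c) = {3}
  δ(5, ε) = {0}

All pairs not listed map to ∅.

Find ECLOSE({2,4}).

{0,2,3,4}

Begin with {2,4}.
2 →ε {0,3}; add 0, 3.
ε-closure = {0,2,3,4}.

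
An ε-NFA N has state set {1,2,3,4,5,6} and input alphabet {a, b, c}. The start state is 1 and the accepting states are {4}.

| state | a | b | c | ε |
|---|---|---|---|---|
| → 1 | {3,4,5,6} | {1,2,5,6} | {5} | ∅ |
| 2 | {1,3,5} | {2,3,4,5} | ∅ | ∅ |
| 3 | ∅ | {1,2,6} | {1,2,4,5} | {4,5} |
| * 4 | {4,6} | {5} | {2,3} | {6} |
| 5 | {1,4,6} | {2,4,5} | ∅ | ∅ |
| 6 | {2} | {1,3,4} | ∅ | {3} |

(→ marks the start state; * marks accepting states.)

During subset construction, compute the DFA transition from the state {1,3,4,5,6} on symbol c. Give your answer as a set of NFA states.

δ(1,c) = {5}; δ(3,c) = {1,2,4,5}; δ(4,c) = {2,3}; δ(5,c) = ∅; δ(6,c) = ∅.
Union: {1,2,3,4,5}.
ε-closure gives {1,2,3,4,5,6}.

{1,2,3,4,5,6}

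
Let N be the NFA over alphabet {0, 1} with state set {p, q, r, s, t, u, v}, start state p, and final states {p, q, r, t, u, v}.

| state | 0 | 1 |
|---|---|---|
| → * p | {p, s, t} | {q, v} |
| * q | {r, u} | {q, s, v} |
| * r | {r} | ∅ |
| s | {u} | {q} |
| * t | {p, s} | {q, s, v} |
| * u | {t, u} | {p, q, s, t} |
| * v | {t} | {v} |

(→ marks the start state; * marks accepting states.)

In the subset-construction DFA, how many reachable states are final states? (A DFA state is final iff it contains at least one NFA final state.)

Start state of the DFA: {p}.
{p} --0--> {p, s, t}  [new]
{p} --1--> {q, v}  [new]
{p, s, t} --0--> {p, s, t, u}  [new]
{p, s, t} --1--> {q, s, v}  [new]
{q, v} --0--> {r, t, u}  [new]
{q, v} --1--> {q, s, v}  [seen]
{p, s, t, u} --0--> {p, s, t, u}  [seen]
{p, s, t, u} --1--> {p, q, s, t, v}  [new]
{q, s, v} --0--> {r, t, u}  [seen]
{q, s, v} --1--> {q, s, v}  [seen]
{r, t, u} --0--> {p, r, s, t, u}  [new]
{r, t, u} --1--> {p, q, s, t, v}  [seen]
{p, q, s, t, v} --0--> {p, r, s, t, u}  [seen]
{p, q, s, t, v} --1--> {q, s, v}  [seen]
{p, r, s, t, u} --0--> {p, r, s, t, u}  [seen]
{p, r, s, t, u} --1--> {p, q, s, t, v}  [seen]
Reachable DFA states: {p}, {p, s, t}, {q, v}, {p, s, t, u}, {q, s, v}, {r, t, u}, {p, q, s, t, v}, {p, r, s, t, u}.
Accepting DFA states (contain an NFA accepting state): {p}, {p, s, t}, {q, v}, {p, s, t, u}, {q, s, v}, {r, t, u}, {p, q, s, t, v}, {p, r, s, t, u}.

8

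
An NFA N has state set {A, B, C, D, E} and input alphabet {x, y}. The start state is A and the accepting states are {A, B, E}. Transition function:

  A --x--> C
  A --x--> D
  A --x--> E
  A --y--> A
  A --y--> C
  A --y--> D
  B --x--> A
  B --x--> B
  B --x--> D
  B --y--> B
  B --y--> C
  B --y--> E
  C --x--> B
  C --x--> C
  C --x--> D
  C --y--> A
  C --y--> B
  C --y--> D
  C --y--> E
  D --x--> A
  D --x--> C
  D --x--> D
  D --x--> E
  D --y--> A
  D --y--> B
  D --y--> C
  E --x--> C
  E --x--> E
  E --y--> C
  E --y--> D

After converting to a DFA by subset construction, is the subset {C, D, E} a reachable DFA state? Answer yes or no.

Start state of the DFA: {A}.
{A} --x--> {C, D, E}  [new]
{A} --y--> {A, C, D}  [new]
{C, D, E} --x--> {A, B, C, D, E}  [new]
{C, D, E} --y--> {A, B, C, D, E}  [seen]
{A, C, D} --x--> {A, B, C, D, E}  [seen]
{A, C, D} --y--> {A, B, C, D, E}  [seen]
{A, B, C, D, E} --x--> {A, B, C, D, E}  [seen]
{A, B, C, D, E} --y--> {A, B, C, D, E}  [seen]
Reachable DFA states: {A}, {C, D, E}, {A, C, D}, {A, B, C, D, E}.
{C, D, E} is among them.

yes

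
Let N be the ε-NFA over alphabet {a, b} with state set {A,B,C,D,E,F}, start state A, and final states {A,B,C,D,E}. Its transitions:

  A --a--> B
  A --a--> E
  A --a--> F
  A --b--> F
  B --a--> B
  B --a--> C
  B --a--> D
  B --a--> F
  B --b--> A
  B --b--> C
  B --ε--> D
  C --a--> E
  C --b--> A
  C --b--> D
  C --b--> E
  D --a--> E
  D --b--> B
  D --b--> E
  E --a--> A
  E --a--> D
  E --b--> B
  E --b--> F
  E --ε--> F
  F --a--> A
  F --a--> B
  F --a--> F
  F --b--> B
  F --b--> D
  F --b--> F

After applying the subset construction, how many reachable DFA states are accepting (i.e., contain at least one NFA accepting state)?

5

Start state of the DFA: {A} (ε-closure of the NFA start).
{A} --a--> {B,D,E,F}  [new]
{A} --b--> {F}  [new]
{B,D,E,F} --a--> {A,B,C,D,E,F}  [new]
{B,D,E,F} --b--> {A,B,C,D,E,F}  [seen]
{F} --a--> {A,B,D,F}  [new]
{F} --b--> {B,D,F}  [new]
{A,B,C,D,E,F} --a--> {A,B,C,D,E,F}  [seen]
{A,B,C,D,E,F} --b--> {A,B,C,D,E,F}  [seen]
{A,B,D,F} --a--> {A,B,C,D,E,F}  [seen]
{A,B,D,F} --b--> {A,B,C,D,E,F}  [seen]
{B,D,F} --a--> {A,B,C,D,E,F}  [seen]
{B,D,F} --b--> {A,B,C,D,E,F}  [seen]
Reachable DFA states: {A}, {B,D,E,F}, {F}, {A,B,C,D,E,F}, {A,B,D,F}, {B,D,F}.
Accepting DFA states (contain an NFA accepting state): {A}, {B,D,E,F}, {A,B,C,D,E,F}, {A,B,D,F}, {B,D,F}.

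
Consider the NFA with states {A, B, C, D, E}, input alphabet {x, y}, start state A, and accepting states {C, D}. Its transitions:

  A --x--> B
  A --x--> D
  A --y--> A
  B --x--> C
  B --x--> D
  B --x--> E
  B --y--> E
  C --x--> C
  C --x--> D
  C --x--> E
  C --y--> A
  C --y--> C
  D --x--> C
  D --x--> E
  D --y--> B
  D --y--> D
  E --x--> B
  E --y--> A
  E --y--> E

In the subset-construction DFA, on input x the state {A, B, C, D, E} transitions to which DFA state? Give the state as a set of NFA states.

{B, C, D, E}

δ(A,x) = {B, D}; δ(B,x) = {C, D, E}; δ(C,x) = {C, D, E}; δ(D,x) = {C, E}; δ(E,x) = {B}.
Union: {B, C, D, E}.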